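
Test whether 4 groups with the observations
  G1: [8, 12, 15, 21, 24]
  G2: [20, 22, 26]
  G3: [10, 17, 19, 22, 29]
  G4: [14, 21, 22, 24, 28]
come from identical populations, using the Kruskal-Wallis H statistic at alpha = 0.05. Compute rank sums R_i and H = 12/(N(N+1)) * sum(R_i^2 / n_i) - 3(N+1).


Step 1: Combine all N = 18 observations and assign midranks.
sorted (value, group, rank): (8,G1,1), (10,G3,2), (12,G1,3), (14,G4,4), (15,G1,5), (17,G3,6), (19,G3,7), (20,G2,8), (21,G1,9.5), (21,G4,9.5), (22,G2,12), (22,G3,12), (22,G4,12), (24,G1,14.5), (24,G4,14.5), (26,G2,16), (28,G4,17), (29,G3,18)
Step 2: Sum ranks within each group.
R_1 = 33 (n_1 = 5)
R_2 = 36 (n_2 = 3)
R_3 = 45 (n_3 = 5)
R_4 = 57 (n_4 = 5)
Step 3: H = 12/(N(N+1)) * sum(R_i^2/n_i) - 3(N+1)
     = 12/(18*19) * (33^2/5 + 36^2/3 + 45^2/5 + 57^2/5) - 3*19
     = 0.035088 * 1704.6 - 57
     = 2.810526.
Step 4: Ties present; correction factor C = 1 - 36/(18^3 - 18) = 0.993808. Corrected H = 2.810526 / 0.993808 = 2.828037.
Step 5: Under H0, H ~ chi^2(3); p-value = 0.418905.
Step 6: alpha = 0.05. fail to reject H0.

H = 2.8280, df = 3, p = 0.418905, fail to reject H0.


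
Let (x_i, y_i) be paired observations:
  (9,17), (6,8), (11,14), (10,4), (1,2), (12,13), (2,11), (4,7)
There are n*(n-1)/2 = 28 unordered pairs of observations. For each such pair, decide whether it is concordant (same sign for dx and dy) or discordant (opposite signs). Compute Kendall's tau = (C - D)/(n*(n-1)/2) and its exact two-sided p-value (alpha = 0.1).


Step 1: Enumerate the 28 unordered pairs (i,j) with i<j and classify each by sign(x_j-x_i) * sign(y_j-y_i).
  (1,2):dx=-3,dy=-9->C; (1,3):dx=+2,dy=-3->D; (1,4):dx=+1,dy=-13->D; (1,5):dx=-8,dy=-15->C
  (1,6):dx=+3,dy=-4->D; (1,7):dx=-7,dy=-6->C; (1,8):dx=-5,dy=-10->C; (2,3):dx=+5,dy=+6->C
  (2,4):dx=+4,dy=-4->D; (2,5):dx=-5,dy=-6->C; (2,6):dx=+6,dy=+5->C; (2,7):dx=-4,dy=+3->D
  (2,8):dx=-2,dy=-1->C; (3,4):dx=-1,dy=-10->C; (3,5):dx=-10,dy=-12->C; (3,6):dx=+1,dy=-1->D
  (3,7):dx=-9,dy=-3->C; (3,8):dx=-7,dy=-7->C; (4,5):dx=-9,dy=-2->C; (4,6):dx=+2,dy=+9->C
  (4,7):dx=-8,dy=+7->D; (4,8):dx=-6,dy=+3->D; (5,6):dx=+11,dy=+11->C; (5,7):dx=+1,dy=+9->C
  (5,8):dx=+3,dy=+5->C; (6,7):dx=-10,dy=-2->C; (6,8):dx=-8,dy=-6->C; (7,8):dx=+2,dy=-4->D
Step 2: C = 19, D = 9, total pairs = 28.
Step 3: tau = (C - D)/(n(n-1)/2) = (19 - 9)/28 = 0.357143.
Step 4: Exact two-sided p-value (enumerate n! = 40320 permutations of y under H0): p = 0.275099.
Step 5: alpha = 0.1. fail to reject H0.

tau_b = 0.3571 (C=19, D=9), p = 0.275099, fail to reject H0.


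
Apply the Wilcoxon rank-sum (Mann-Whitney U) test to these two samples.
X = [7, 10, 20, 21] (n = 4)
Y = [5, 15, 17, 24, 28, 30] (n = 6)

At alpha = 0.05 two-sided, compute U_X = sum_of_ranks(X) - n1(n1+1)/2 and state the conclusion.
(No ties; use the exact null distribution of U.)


Step 1: Combine and sort all 10 observations; assign midranks.
sorted (value, group): (5,Y), (7,X), (10,X), (15,Y), (17,Y), (20,X), (21,X), (24,Y), (28,Y), (30,Y)
ranks: 5->1, 7->2, 10->3, 15->4, 17->5, 20->6, 21->7, 24->8, 28->9, 30->10
Step 2: Rank sum for X: R1 = 2 + 3 + 6 + 7 = 18.
Step 3: U_X = R1 - n1(n1+1)/2 = 18 - 4*5/2 = 18 - 10 = 8.
       U_Y = n1*n2 - U_X = 24 - 8 = 16.
Step 4: No ties, so the exact null distribution of U (based on enumerating the C(10,4) = 210 equally likely rank assignments) gives the two-sided p-value.
Step 5: p-value = 0.476190; compare to alpha = 0.05. fail to reject H0.

U_X = 8, p = 0.476190, fail to reject H0 at alpha = 0.05.


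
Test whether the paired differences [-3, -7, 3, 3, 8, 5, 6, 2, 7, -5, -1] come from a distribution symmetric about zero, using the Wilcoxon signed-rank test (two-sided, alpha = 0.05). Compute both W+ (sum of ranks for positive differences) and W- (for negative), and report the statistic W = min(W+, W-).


Step 1: Drop any zero differences (none here) and take |d_i|.
|d| = [3, 7, 3, 3, 8, 5, 6, 2, 7, 5, 1]
Step 2: Midrank |d_i| (ties get averaged ranks).
ranks: |3|->4, |7|->9.5, |3|->4, |3|->4, |8|->11, |5|->6.5, |6|->8, |2|->2, |7|->9.5, |5|->6.5, |1|->1
Step 3: Attach original signs; sum ranks with positive sign and with negative sign.
W+ = 4 + 4 + 11 + 6.5 + 8 + 2 + 9.5 = 45
W- = 4 + 9.5 + 6.5 + 1 = 21
(Check: W+ + W- = 66 should equal n(n+1)/2 = 66.)
Step 4: Test statistic W = min(W+, W-) = 21.
Step 5: Ties in |d|, so use the tie-corrected normal approximation.
        E[W] = n(n+1)/4 = 11*12/4 = 33.
        Tie groups: |d|=3 (t=3), |d|=5 (t=2), |d|=7 (t=2); sum(t^3 - t) = 36.
        Var[W] = n(n+1)(2n+1)/24 - sum(t^3-t)/48 = 3036/24 - 36/48 = 125.75.
        z = (W - E[W]) / sqrt(Var[W]) = (21 - 33) / 11.2138 = -1.0701.
        Two-sided p = 2*Phi(z) = 0.284571.
Step 6: alpha = 0.05. fail to reject H0.

W+ = 45, W- = 21, W = min = 21, p = 0.284571, fail to reject H0.


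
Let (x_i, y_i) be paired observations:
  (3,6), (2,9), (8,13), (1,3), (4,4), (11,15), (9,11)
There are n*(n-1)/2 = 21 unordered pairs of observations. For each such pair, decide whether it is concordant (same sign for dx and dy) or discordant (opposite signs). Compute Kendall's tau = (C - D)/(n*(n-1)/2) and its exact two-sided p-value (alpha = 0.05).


Step 1: Enumerate the 21 unordered pairs (i,j) with i<j and classify each by sign(x_j-x_i) * sign(y_j-y_i).
  (1,2):dx=-1,dy=+3->D; (1,3):dx=+5,dy=+7->C; (1,4):dx=-2,dy=-3->C; (1,5):dx=+1,dy=-2->D
  (1,6):dx=+8,dy=+9->C; (1,7):dx=+6,dy=+5->C; (2,3):dx=+6,dy=+4->C; (2,4):dx=-1,dy=-6->C
  (2,5):dx=+2,dy=-5->D; (2,6):dx=+9,dy=+6->C; (2,7):dx=+7,dy=+2->C; (3,4):dx=-7,dy=-10->C
  (3,5):dx=-4,dy=-9->C; (3,6):dx=+3,dy=+2->C; (3,7):dx=+1,dy=-2->D; (4,5):dx=+3,dy=+1->C
  (4,6):dx=+10,dy=+12->C; (4,7):dx=+8,dy=+8->C; (5,6):dx=+7,dy=+11->C; (5,7):dx=+5,dy=+7->C
  (6,7):dx=-2,dy=-4->C
Step 2: C = 17, D = 4, total pairs = 21.
Step 3: tau = (C - D)/(n(n-1)/2) = (17 - 4)/21 = 0.619048.
Step 4: Exact two-sided p-value (enumerate n! = 5040 permutations of y under H0): p = 0.069048.
Step 5: alpha = 0.05. fail to reject H0.

tau_b = 0.6190 (C=17, D=4), p = 0.069048, fail to reject H0.


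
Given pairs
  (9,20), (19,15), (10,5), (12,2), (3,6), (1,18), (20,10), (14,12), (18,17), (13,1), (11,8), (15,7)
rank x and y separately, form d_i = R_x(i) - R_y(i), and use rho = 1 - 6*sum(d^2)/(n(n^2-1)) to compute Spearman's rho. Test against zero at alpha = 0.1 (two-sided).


Step 1: Rank x and y separately (midranks; no ties here).
rank(x): 9->3, 19->11, 10->4, 12->6, 3->2, 1->1, 20->12, 14->8, 18->10, 13->7, 11->5, 15->9
rank(y): 20->12, 15->9, 5->3, 2->2, 6->4, 18->11, 10->7, 12->8, 17->10, 1->1, 8->6, 7->5
Step 2: d_i = R_x(i) - R_y(i); compute d_i^2.
  (3-12)^2=81, (11-9)^2=4, (4-3)^2=1, (6-2)^2=16, (2-4)^2=4, (1-11)^2=100, (12-7)^2=25, (8-8)^2=0, (10-10)^2=0, (7-1)^2=36, (5-6)^2=1, (9-5)^2=16
sum(d^2) = 284.
Step 3: rho = 1 - 6*284 / (12*(12^2 - 1)) = 1 - 1704/1716 = 0.006993.
Step 4: Under H0, t = rho * sqrt((n-2)/(1-rho^2)) = 0.0221 ~ t(10).
Step 5: Two-sided p-value from the t-distribution with 10 df = 0.982792.
Step 6: alpha = 0.1. fail to reject H0.

rho = 0.0070, p = 0.982792, fail to reject H0 at alpha = 0.1.


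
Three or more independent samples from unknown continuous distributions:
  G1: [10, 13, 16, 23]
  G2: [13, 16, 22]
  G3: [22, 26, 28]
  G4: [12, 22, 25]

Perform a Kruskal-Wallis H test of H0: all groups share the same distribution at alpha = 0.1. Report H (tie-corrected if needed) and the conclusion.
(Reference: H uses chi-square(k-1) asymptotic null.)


Step 1: Combine all N = 13 observations and assign midranks.
sorted (value, group, rank): (10,G1,1), (12,G4,2), (13,G1,3.5), (13,G2,3.5), (16,G1,5.5), (16,G2,5.5), (22,G2,8), (22,G3,8), (22,G4,8), (23,G1,10), (25,G4,11), (26,G3,12), (28,G3,13)
Step 2: Sum ranks within each group.
R_1 = 20 (n_1 = 4)
R_2 = 17 (n_2 = 3)
R_3 = 33 (n_3 = 3)
R_4 = 21 (n_4 = 3)
Step 3: H = 12/(N(N+1)) * sum(R_i^2/n_i) - 3(N+1)
     = 12/(13*14) * (20^2/4 + 17^2/3 + 33^2/3 + 21^2/3) - 3*14
     = 0.065934 * 706.333 - 42
     = 4.571429.
Step 4: Ties present; correction factor C = 1 - 36/(13^3 - 13) = 0.983516. Corrected H = 4.571429 / 0.983516 = 4.648045.
Step 5: Under H0, H ~ chi^2(3); p-value = 0.199459.
Step 6: alpha = 0.1. fail to reject H0.

H = 4.6480, df = 3, p = 0.199459, fail to reject H0.


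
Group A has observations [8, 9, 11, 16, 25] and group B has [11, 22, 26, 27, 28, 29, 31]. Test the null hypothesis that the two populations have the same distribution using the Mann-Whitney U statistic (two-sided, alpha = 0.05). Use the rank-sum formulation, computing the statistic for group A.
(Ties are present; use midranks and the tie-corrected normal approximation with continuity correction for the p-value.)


Step 1: Combine and sort all 12 observations; assign midranks.
sorted (value, group): (8,X), (9,X), (11,X), (11,Y), (16,X), (22,Y), (25,X), (26,Y), (27,Y), (28,Y), (29,Y), (31,Y)
ranks: 8->1, 9->2, 11->3.5, 11->3.5, 16->5, 22->6, 25->7, 26->8, 27->9, 28->10, 29->11, 31->12
Step 2: Rank sum for X: R1 = 1 + 2 + 3.5 + 5 + 7 = 18.5.
Step 3: U_X = R1 - n1(n1+1)/2 = 18.5 - 5*6/2 = 18.5 - 15 = 3.5.
       U_Y = n1*n2 - U_X = 35 - 3.5 = 31.5.
Step 4: Ties are present, so use the tie-corrected normal approximation (with continuity correction) for the p-value.
Step 5: p-value = 0.028075; compare to alpha = 0.05. reject H0.

U_X = 3.5, p = 0.028075, reject H0 at alpha = 0.05.


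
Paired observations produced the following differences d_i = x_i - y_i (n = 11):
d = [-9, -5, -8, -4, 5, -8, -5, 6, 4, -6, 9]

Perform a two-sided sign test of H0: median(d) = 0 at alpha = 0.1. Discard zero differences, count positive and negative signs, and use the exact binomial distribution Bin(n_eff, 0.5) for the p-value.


Step 1: Discard zero differences. Original n = 11; n_eff = number of nonzero differences = 11.
Nonzero differences (with sign): -9, -5, -8, -4, +5, -8, -5, +6, +4, -6, +9
Step 2: Count signs: positive = 4, negative = 7.
Step 3: Under H0: P(positive) = 0.5, so the number of positives S ~ Bin(11, 0.5).
Step 4: Two-sided exact p-value = sum of Bin(11,0.5) probabilities at or below the observed probability = 0.548828.
Step 5: alpha = 0.1. fail to reject H0.

n_eff = 11, pos = 4, neg = 7, p = 0.548828, fail to reject H0.


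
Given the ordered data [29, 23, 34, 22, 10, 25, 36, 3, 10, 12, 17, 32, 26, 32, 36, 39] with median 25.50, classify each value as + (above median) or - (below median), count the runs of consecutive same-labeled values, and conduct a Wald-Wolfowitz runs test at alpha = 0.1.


Step 1: Compute median = 25.50; label A = above, B = below.
Labels in order: ABABBBABBBBAAAAA  (n_A = 8, n_B = 8)
Step 2: Count runs R = 7.
Step 3: Under H0 (random ordering), E[R] = 2*n_A*n_B/(n_A+n_B) + 1 = 2*8*8/16 + 1 = 9.0000.
        Var[R] = 2*n_A*n_B*(2*n_A*n_B - n_A - n_B) / ((n_A+n_B)^2 * (n_A+n_B-1)) = 14336/3840 = 3.7333.
        SD[R] = 1.9322.
Step 4: Continuity-corrected z = (R + 0.5 - E[R]) / SD[R] = (7 + 0.5 - 9.0000) / 1.9322 = -0.7763.
Step 5: Two-sided p-value via normal approximation = 2*(1 - Phi(|z|)) = 0.437558.
Step 6: alpha = 0.1. fail to reject H0.

R = 7, z = -0.7763, p = 0.437558, fail to reject H0.


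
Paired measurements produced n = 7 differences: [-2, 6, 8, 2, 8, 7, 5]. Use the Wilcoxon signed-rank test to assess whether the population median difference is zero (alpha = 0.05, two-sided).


Step 1: Drop any zero differences (none here) and take |d_i|.
|d| = [2, 6, 8, 2, 8, 7, 5]
Step 2: Midrank |d_i| (ties get averaged ranks).
ranks: |2|->1.5, |6|->4, |8|->6.5, |2|->1.5, |8|->6.5, |7|->5, |5|->3
Step 3: Attach original signs; sum ranks with positive sign and with negative sign.
W+ = 4 + 6.5 + 1.5 + 6.5 + 5 + 3 = 26.5
W- = 1.5 = 1.5
(Check: W+ + W- = 28 should equal n(n+1)/2 = 28.)
Step 4: Test statistic W = min(W+, W-) = 1.5.
Step 5: Ties in |d|, so use the tie-corrected normal approximation.
        E[W] = n(n+1)/4 = 7*8/4 = 14.
        Tie groups: |d|=2 (t=2), |d|=8 (t=2); sum(t^3 - t) = 12.
        Var[W] = n(n+1)(2n+1)/24 - sum(t^3-t)/48 = 840/24 - 12/48 = 34.75.
        z = (W - E[W]) / sqrt(Var[W]) = (1.5 - 14) / 5.8949 = -2.1205.
        Two-sided p = 2*Phi(z) = 0.033966.
Step 6: alpha = 0.05. reject H0.

W+ = 26.5, W- = 1.5, W = min = 1.5, p = 0.033966, reject H0.


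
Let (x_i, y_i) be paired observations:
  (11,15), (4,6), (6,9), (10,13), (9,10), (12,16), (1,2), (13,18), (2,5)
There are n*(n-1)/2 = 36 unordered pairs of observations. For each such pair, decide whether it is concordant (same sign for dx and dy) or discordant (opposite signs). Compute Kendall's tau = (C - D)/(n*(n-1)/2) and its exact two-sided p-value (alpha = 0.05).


Step 1: Enumerate the 36 unordered pairs (i,j) with i<j and classify each by sign(x_j-x_i) * sign(y_j-y_i).
  (1,2):dx=-7,dy=-9->C; (1,3):dx=-5,dy=-6->C; (1,4):dx=-1,dy=-2->C; (1,5):dx=-2,dy=-5->C
  (1,6):dx=+1,dy=+1->C; (1,7):dx=-10,dy=-13->C; (1,8):dx=+2,dy=+3->C; (1,9):dx=-9,dy=-10->C
  (2,3):dx=+2,dy=+3->C; (2,4):dx=+6,dy=+7->C; (2,5):dx=+5,dy=+4->C; (2,6):dx=+8,dy=+10->C
  (2,7):dx=-3,dy=-4->C; (2,8):dx=+9,dy=+12->C; (2,9):dx=-2,dy=-1->C; (3,4):dx=+4,dy=+4->C
  (3,5):dx=+3,dy=+1->C; (3,6):dx=+6,dy=+7->C; (3,7):dx=-5,dy=-7->C; (3,8):dx=+7,dy=+9->C
  (3,9):dx=-4,dy=-4->C; (4,5):dx=-1,dy=-3->C; (4,6):dx=+2,dy=+3->C; (4,7):dx=-9,dy=-11->C
  (4,8):dx=+3,dy=+5->C; (4,9):dx=-8,dy=-8->C; (5,6):dx=+3,dy=+6->C; (5,7):dx=-8,dy=-8->C
  (5,8):dx=+4,dy=+8->C; (5,9):dx=-7,dy=-5->C; (6,7):dx=-11,dy=-14->C; (6,8):dx=+1,dy=+2->C
  (6,9):dx=-10,dy=-11->C; (7,8):dx=+12,dy=+16->C; (7,9):dx=+1,dy=+3->C; (8,9):dx=-11,dy=-13->C
Step 2: C = 36, D = 0, total pairs = 36.
Step 3: tau = (C - D)/(n(n-1)/2) = (36 - 0)/36 = 1.000000.
Step 4: Exact two-sided p-value (enumerate n! = 362880 permutations of y under H0): p = 0.000006.
Step 5: alpha = 0.05. reject H0.

tau_b = 1.0000 (C=36, D=0), p = 0.000006, reject H0.


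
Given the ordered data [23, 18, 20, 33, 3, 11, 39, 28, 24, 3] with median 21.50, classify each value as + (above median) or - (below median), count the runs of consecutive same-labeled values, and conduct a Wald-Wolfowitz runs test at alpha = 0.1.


Step 1: Compute median = 21.50; label A = above, B = below.
Labels in order: ABBABBAAAB  (n_A = 5, n_B = 5)
Step 2: Count runs R = 6.
Step 3: Under H0 (random ordering), E[R] = 2*n_A*n_B/(n_A+n_B) + 1 = 2*5*5/10 + 1 = 6.0000.
        Var[R] = 2*n_A*n_B*(2*n_A*n_B - n_A - n_B) / ((n_A+n_B)^2 * (n_A+n_B-1)) = 2000/900 = 2.2222.
        SD[R] = 1.4907.
Step 4: R = E[R], so z = 0 with no continuity correction.
Step 5: Two-sided p-value via normal approximation = 2*(1 - Phi(|z|)) = 1.000000.
Step 6: alpha = 0.1. fail to reject H0.

R = 6, z = 0.0000, p = 1.000000, fail to reject H0.


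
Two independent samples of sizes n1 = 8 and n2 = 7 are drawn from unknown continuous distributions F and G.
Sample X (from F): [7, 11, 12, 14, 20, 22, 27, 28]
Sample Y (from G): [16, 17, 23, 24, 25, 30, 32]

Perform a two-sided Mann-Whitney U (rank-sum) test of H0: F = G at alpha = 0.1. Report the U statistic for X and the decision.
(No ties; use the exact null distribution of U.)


Step 1: Combine and sort all 15 observations; assign midranks.
sorted (value, group): (7,X), (11,X), (12,X), (14,X), (16,Y), (17,Y), (20,X), (22,X), (23,Y), (24,Y), (25,Y), (27,X), (28,X), (30,Y), (32,Y)
ranks: 7->1, 11->2, 12->3, 14->4, 16->5, 17->6, 20->7, 22->8, 23->9, 24->10, 25->11, 27->12, 28->13, 30->14, 32->15
Step 2: Rank sum for X: R1 = 1 + 2 + 3 + 4 + 7 + 8 + 12 + 13 = 50.
Step 3: U_X = R1 - n1(n1+1)/2 = 50 - 8*9/2 = 50 - 36 = 14.
       U_Y = n1*n2 - U_X = 56 - 14 = 42.
Step 4: No ties, so the exact null distribution of U (based on enumerating the C(15,8) = 6435 equally likely rank assignments) gives the two-sided p-value.
Step 5: p-value = 0.120591; compare to alpha = 0.1. fail to reject H0.

U_X = 14, p = 0.120591, fail to reject H0 at alpha = 0.1.


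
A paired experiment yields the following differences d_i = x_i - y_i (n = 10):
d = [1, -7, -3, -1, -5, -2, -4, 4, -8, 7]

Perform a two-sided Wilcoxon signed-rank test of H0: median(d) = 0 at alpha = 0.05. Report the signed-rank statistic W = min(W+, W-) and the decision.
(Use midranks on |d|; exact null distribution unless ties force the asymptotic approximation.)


Step 1: Drop any zero differences (none here) and take |d_i|.
|d| = [1, 7, 3, 1, 5, 2, 4, 4, 8, 7]
Step 2: Midrank |d_i| (ties get averaged ranks).
ranks: |1|->1.5, |7|->8.5, |3|->4, |1|->1.5, |5|->7, |2|->3, |4|->5.5, |4|->5.5, |8|->10, |7|->8.5
Step 3: Attach original signs; sum ranks with positive sign and with negative sign.
W+ = 1.5 + 5.5 + 8.5 = 15.5
W- = 8.5 + 4 + 1.5 + 7 + 3 + 5.5 + 10 = 39.5
(Check: W+ + W- = 55 should equal n(n+1)/2 = 55.)
Step 4: Test statistic W = min(W+, W-) = 15.5.
Step 5: Ties in |d|, so use the tie-corrected normal approximation.
        E[W] = n(n+1)/4 = 10*11/4 = 27.5.
        Tie groups: |d|=1 (t=2), |d|=4 (t=2), |d|=7 (t=2); sum(t^3 - t) = 18.
        Var[W] = n(n+1)(2n+1)/24 - sum(t^3-t)/48 = 2310/24 - 18/48 = 95.875.
        z = (W - E[W]) / sqrt(Var[W]) = (15.5 - 27.5) / 9.7916 = -1.2255.
        Two-sided p = 2*Phi(z) = 0.220371.
Step 6: alpha = 0.05. fail to reject H0.

W+ = 15.5, W- = 39.5, W = min = 15.5, p = 0.220371, fail to reject H0.


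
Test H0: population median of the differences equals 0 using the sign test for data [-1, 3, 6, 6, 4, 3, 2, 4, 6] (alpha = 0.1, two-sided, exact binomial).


Step 1: Discard zero differences. Original n = 9; n_eff = number of nonzero differences = 9.
Nonzero differences (with sign): -1, +3, +6, +6, +4, +3, +2, +4, +6
Step 2: Count signs: positive = 8, negative = 1.
Step 3: Under H0: P(positive) = 0.5, so the number of positives S ~ Bin(9, 0.5).
Step 4: Two-sided exact p-value = sum of Bin(9,0.5) probabilities at or below the observed probability = 0.039062.
Step 5: alpha = 0.1. reject H0.

n_eff = 9, pos = 8, neg = 1, p = 0.039062, reject H0.


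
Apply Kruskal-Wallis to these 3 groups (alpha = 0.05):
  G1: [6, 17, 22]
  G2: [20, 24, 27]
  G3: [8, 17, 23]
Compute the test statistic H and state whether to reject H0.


Step 1: Combine all N = 9 observations and assign midranks.
sorted (value, group, rank): (6,G1,1), (8,G3,2), (17,G1,3.5), (17,G3,3.5), (20,G2,5), (22,G1,6), (23,G3,7), (24,G2,8), (27,G2,9)
Step 2: Sum ranks within each group.
R_1 = 10.5 (n_1 = 3)
R_2 = 22 (n_2 = 3)
R_3 = 12.5 (n_3 = 3)
Step 3: H = 12/(N(N+1)) * sum(R_i^2/n_i) - 3(N+1)
     = 12/(9*10) * (10.5^2/3 + 22^2/3 + 12.5^2/3) - 3*10
     = 0.133333 * 250.167 - 30
     = 3.355556.
Step 4: Ties present; correction factor C = 1 - 6/(9^3 - 9) = 0.991667. Corrected H = 3.355556 / 0.991667 = 3.383754.
Step 5: Under H0, H ~ chi^2(2); p-value = 0.184174.
Step 6: alpha = 0.05. fail to reject H0.

H = 3.3838, df = 2, p = 0.184174, fail to reject H0.


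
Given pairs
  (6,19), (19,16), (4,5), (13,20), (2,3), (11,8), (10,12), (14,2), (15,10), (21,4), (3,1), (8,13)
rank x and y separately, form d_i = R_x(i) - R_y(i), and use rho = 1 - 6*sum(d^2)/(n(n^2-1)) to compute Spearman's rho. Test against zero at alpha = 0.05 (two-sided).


Step 1: Rank x and y separately (midranks; no ties here).
rank(x): 6->4, 19->11, 4->3, 13->8, 2->1, 11->7, 10->6, 14->9, 15->10, 21->12, 3->2, 8->5
rank(y): 19->11, 16->10, 5->5, 20->12, 3->3, 8->6, 12->8, 2->2, 10->7, 4->4, 1->1, 13->9
Step 2: d_i = R_x(i) - R_y(i); compute d_i^2.
  (4-11)^2=49, (11-10)^2=1, (3-5)^2=4, (8-12)^2=16, (1-3)^2=4, (7-6)^2=1, (6-8)^2=4, (9-2)^2=49, (10-7)^2=9, (12-4)^2=64, (2-1)^2=1, (5-9)^2=16
sum(d^2) = 218.
Step 3: rho = 1 - 6*218 / (12*(12^2 - 1)) = 1 - 1308/1716 = 0.237762.
Step 4: Under H0, t = rho * sqrt((n-2)/(1-rho^2)) = 0.7741 ~ t(10).
Step 5: Two-sided p-value from the t-distribution with 10 df = 0.456801.
Step 6: alpha = 0.05. fail to reject H0.

rho = 0.2378, p = 0.456801, fail to reject H0 at alpha = 0.05.


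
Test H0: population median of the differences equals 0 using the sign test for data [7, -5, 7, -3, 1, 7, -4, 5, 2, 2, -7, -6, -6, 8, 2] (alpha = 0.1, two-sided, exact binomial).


Step 1: Discard zero differences. Original n = 15; n_eff = number of nonzero differences = 15.
Nonzero differences (with sign): +7, -5, +7, -3, +1, +7, -4, +5, +2, +2, -7, -6, -6, +8, +2
Step 2: Count signs: positive = 9, negative = 6.
Step 3: Under H0: P(positive) = 0.5, so the number of positives S ~ Bin(15, 0.5).
Step 4: Two-sided exact p-value = sum of Bin(15,0.5) probabilities at or below the observed probability = 0.607239.
Step 5: alpha = 0.1. fail to reject H0.

n_eff = 15, pos = 9, neg = 6, p = 0.607239, fail to reject H0.


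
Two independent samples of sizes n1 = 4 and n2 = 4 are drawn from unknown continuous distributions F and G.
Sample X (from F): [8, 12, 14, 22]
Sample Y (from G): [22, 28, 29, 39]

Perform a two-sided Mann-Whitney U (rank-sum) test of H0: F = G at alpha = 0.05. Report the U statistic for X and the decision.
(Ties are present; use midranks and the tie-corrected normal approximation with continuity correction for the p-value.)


Step 1: Combine and sort all 8 observations; assign midranks.
sorted (value, group): (8,X), (12,X), (14,X), (22,X), (22,Y), (28,Y), (29,Y), (39,Y)
ranks: 8->1, 12->2, 14->3, 22->4.5, 22->4.5, 28->6, 29->7, 39->8
Step 2: Rank sum for X: R1 = 1 + 2 + 3 + 4.5 = 10.5.
Step 3: U_X = R1 - n1(n1+1)/2 = 10.5 - 4*5/2 = 10.5 - 10 = 0.5.
       U_Y = n1*n2 - U_X = 16 - 0.5 = 15.5.
Step 4: Ties are present, so use the tie-corrected normal approximation (with continuity correction) for the p-value.
Step 5: p-value = 0.042066; compare to alpha = 0.05. reject H0.

U_X = 0.5, p = 0.042066, reject H0 at alpha = 0.05.


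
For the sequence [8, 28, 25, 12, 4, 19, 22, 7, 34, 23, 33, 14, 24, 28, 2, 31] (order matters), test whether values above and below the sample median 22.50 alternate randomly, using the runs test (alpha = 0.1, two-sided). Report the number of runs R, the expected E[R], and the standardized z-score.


Step 1: Compute median = 22.50; label A = above, B = below.
Labels in order: BAABBBBBAAABAABA  (n_A = 8, n_B = 8)
Step 2: Count runs R = 8.
Step 3: Under H0 (random ordering), E[R] = 2*n_A*n_B/(n_A+n_B) + 1 = 2*8*8/16 + 1 = 9.0000.
        Var[R] = 2*n_A*n_B*(2*n_A*n_B - n_A - n_B) / ((n_A+n_B)^2 * (n_A+n_B-1)) = 14336/3840 = 3.7333.
        SD[R] = 1.9322.
Step 4: Continuity-corrected z = (R + 0.5 - E[R]) / SD[R] = (8 + 0.5 - 9.0000) / 1.9322 = -0.2588.
Step 5: Two-sided p-value via normal approximation = 2*(1 - Phi(|z|)) = 0.795809.
Step 6: alpha = 0.1. fail to reject H0.

R = 8, z = -0.2588, p = 0.795809, fail to reject H0.


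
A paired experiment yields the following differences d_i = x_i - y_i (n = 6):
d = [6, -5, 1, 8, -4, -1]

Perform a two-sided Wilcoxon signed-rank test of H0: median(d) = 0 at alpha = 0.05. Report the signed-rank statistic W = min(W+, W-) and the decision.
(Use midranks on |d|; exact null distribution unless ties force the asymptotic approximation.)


Step 1: Drop any zero differences (none here) and take |d_i|.
|d| = [6, 5, 1, 8, 4, 1]
Step 2: Midrank |d_i| (ties get averaged ranks).
ranks: |6|->5, |5|->4, |1|->1.5, |8|->6, |4|->3, |1|->1.5
Step 3: Attach original signs; sum ranks with positive sign and with negative sign.
W+ = 5 + 1.5 + 6 = 12.5
W- = 4 + 3 + 1.5 = 8.5
(Check: W+ + W- = 21 should equal n(n+1)/2 = 21.)
Step 4: Test statistic W = min(W+, W-) = 8.5.
Step 5: Ties in |d|, so use the tie-corrected normal approximation.
        E[W] = n(n+1)/4 = 6*7/4 = 10.5.
        Tie groups: |d|=1 (t=2); sum(t^3 - t) = 6.
        Var[W] = n(n+1)(2n+1)/24 - sum(t^3-t)/48 = 546/24 - 6/48 = 22.625.
        z = (W - E[W]) / sqrt(Var[W]) = (8.5 - 10.5) / 4.7566 = -0.4205.
        Two-sided p = 2*Phi(z) = 0.674142.
Step 6: alpha = 0.05. fail to reject H0.

W+ = 12.5, W- = 8.5, W = min = 8.5, p = 0.674142, fail to reject H0.


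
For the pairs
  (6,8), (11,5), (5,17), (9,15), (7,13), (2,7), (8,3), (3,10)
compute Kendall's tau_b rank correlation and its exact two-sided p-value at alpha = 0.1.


Step 1: Enumerate the 28 unordered pairs (i,j) with i<j and classify each by sign(x_j-x_i) * sign(y_j-y_i).
  (1,2):dx=+5,dy=-3->D; (1,3):dx=-1,dy=+9->D; (1,4):dx=+3,dy=+7->C; (1,5):dx=+1,dy=+5->C
  (1,6):dx=-4,dy=-1->C; (1,7):dx=+2,dy=-5->D; (1,8):dx=-3,dy=+2->D; (2,3):dx=-6,dy=+12->D
  (2,4):dx=-2,dy=+10->D; (2,5):dx=-4,dy=+8->D; (2,6):dx=-9,dy=+2->D; (2,7):dx=-3,dy=-2->C
  (2,8):dx=-8,dy=+5->D; (3,4):dx=+4,dy=-2->D; (3,5):dx=+2,dy=-4->D; (3,6):dx=-3,dy=-10->C
  (3,7):dx=+3,dy=-14->D; (3,8):dx=-2,dy=-7->C; (4,5):dx=-2,dy=-2->C; (4,6):dx=-7,dy=-8->C
  (4,7):dx=-1,dy=-12->C; (4,8):dx=-6,dy=-5->C; (5,6):dx=-5,dy=-6->C; (5,7):dx=+1,dy=-10->D
  (5,8):dx=-4,dy=-3->C; (6,7):dx=+6,dy=-4->D; (6,8):dx=+1,dy=+3->C; (7,8):dx=-5,dy=+7->D
Step 2: C = 13, D = 15, total pairs = 28.
Step 3: tau = (C - D)/(n(n-1)/2) = (13 - 15)/28 = -0.071429.
Step 4: Exact two-sided p-value (enumerate n! = 40320 permutations of y under H0): p = 0.904861.
Step 5: alpha = 0.1. fail to reject H0.

tau_b = -0.0714 (C=13, D=15), p = 0.904861, fail to reject H0.


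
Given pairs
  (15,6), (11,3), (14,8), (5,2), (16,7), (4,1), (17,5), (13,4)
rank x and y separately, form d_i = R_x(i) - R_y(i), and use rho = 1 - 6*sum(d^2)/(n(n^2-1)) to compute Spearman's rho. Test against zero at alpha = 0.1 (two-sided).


Step 1: Rank x and y separately (midranks; no ties here).
rank(x): 15->6, 11->3, 14->5, 5->2, 16->7, 4->1, 17->8, 13->4
rank(y): 6->6, 3->3, 8->8, 2->2, 7->7, 1->1, 5->5, 4->4
Step 2: d_i = R_x(i) - R_y(i); compute d_i^2.
  (6-6)^2=0, (3-3)^2=0, (5-8)^2=9, (2-2)^2=0, (7-7)^2=0, (1-1)^2=0, (8-5)^2=9, (4-4)^2=0
sum(d^2) = 18.
Step 3: rho = 1 - 6*18 / (8*(8^2 - 1)) = 1 - 108/504 = 0.785714.
Step 4: Under H0, t = rho * sqrt((n-2)/(1-rho^2)) = 3.1113 ~ t(6).
Step 5: Two-sided p-value from the t-distribution with 6 df = 0.020815.
Step 6: alpha = 0.1. reject H0.

rho = 0.7857, p = 0.020815, reject H0 at alpha = 0.1.


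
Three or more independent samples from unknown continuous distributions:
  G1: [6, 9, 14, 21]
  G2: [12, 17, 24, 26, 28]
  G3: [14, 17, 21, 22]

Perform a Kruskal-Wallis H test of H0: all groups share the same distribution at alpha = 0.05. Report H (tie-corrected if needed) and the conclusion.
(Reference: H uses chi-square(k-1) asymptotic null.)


Step 1: Combine all N = 13 observations and assign midranks.
sorted (value, group, rank): (6,G1,1), (9,G1,2), (12,G2,3), (14,G1,4.5), (14,G3,4.5), (17,G2,6.5), (17,G3,6.5), (21,G1,8.5), (21,G3,8.5), (22,G3,10), (24,G2,11), (26,G2,12), (28,G2,13)
Step 2: Sum ranks within each group.
R_1 = 16 (n_1 = 4)
R_2 = 45.5 (n_2 = 5)
R_3 = 29.5 (n_3 = 4)
Step 3: H = 12/(N(N+1)) * sum(R_i^2/n_i) - 3(N+1)
     = 12/(13*14) * (16^2/4 + 45.5^2/5 + 29.5^2/4) - 3*14
     = 0.065934 * 695.612 - 42
     = 3.864560.
Step 4: Ties present; correction factor C = 1 - 18/(13^3 - 13) = 0.991758. Corrected H = 3.864560 / 0.991758 = 3.896676.
Step 5: Under H0, H ~ chi^2(2); p-value = 0.142511.
Step 6: alpha = 0.05. fail to reject H0.

H = 3.8967, df = 2, p = 0.142511, fail to reject H0.


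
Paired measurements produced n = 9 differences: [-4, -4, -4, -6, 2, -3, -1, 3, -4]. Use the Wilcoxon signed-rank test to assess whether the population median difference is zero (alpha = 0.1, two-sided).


Step 1: Drop any zero differences (none here) and take |d_i|.
|d| = [4, 4, 4, 6, 2, 3, 1, 3, 4]
Step 2: Midrank |d_i| (ties get averaged ranks).
ranks: |4|->6.5, |4|->6.5, |4|->6.5, |6|->9, |2|->2, |3|->3.5, |1|->1, |3|->3.5, |4|->6.5
Step 3: Attach original signs; sum ranks with positive sign and with negative sign.
W+ = 2 + 3.5 = 5.5
W- = 6.5 + 6.5 + 6.5 + 9 + 3.5 + 1 + 6.5 = 39.5
(Check: W+ + W- = 45 should equal n(n+1)/2 = 45.)
Step 4: Test statistic W = min(W+, W-) = 5.5.
Step 5: Ties in |d|, so use the tie-corrected normal approximation.
        E[W] = n(n+1)/4 = 9*10/4 = 22.5.
        Tie groups: |d|=3 (t=2), |d|=4 (t=4); sum(t^3 - t) = 66.
        Var[W] = n(n+1)(2n+1)/24 - sum(t^3-t)/48 = 1710/24 - 66/48 = 69.875.
        z = (W - E[W]) / sqrt(Var[W]) = (5.5 - 22.5) / 8.3591 = -2.0337.
        Two-sided p = 2*Phi(z) = 0.041981.
Step 6: alpha = 0.1. reject H0.

W+ = 5.5, W- = 39.5, W = min = 5.5, p = 0.041981, reject H0.


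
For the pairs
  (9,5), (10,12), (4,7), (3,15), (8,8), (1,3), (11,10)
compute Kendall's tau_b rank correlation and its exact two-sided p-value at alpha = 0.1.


Step 1: Enumerate the 21 unordered pairs (i,j) with i<j and classify each by sign(x_j-x_i) * sign(y_j-y_i).
  (1,2):dx=+1,dy=+7->C; (1,3):dx=-5,dy=+2->D; (1,4):dx=-6,dy=+10->D; (1,5):dx=-1,dy=+3->D
  (1,6):dx=-8,dy=-2->C; (1,7):dx=+2,dy=+5->C; (2,3):dx=-6,dy=-5->C; (2,4):dx=-7,dy=+3->D
  (2,5):dx=-2,dy=-4->C; (2,6):dx=-9,dy=-9->C; (2,7):dx=+1,dy=-2->D; (3,4):dx=-1,dy=+8->D
  (3,5):dx=+4,dy=+1->C; (3,6):dx=-3,dy=-4->C; (3,7):dx=+7,dy=+3->C; (4,5):dx=+5,dy=-7->D
  (4,6):dx=-2,dy=-12->C; (4,7):dx=+8,dy=-5->D; (5,6):dx=-7,dy=-5->C; (5,7):dx=+3,dy=+2->C
  (6,7):dx=+10,dy=+7->C
Step 2: C = 13, D = 8, total pairs = 21.
Step 3: tau = (C - D)/(n(n-1)/2) = (13 - 8)/21 = 0.238095.
Step 4: Exact two-sided p-value (enumerate n! = 5040 permutations of y under H0): p = 0.561905.
Step 5: alpha = 0.1. fail to reject H0.

tau_b = 0.2381 (C=13, D=8), p = 0.561905, fail to reject H0.


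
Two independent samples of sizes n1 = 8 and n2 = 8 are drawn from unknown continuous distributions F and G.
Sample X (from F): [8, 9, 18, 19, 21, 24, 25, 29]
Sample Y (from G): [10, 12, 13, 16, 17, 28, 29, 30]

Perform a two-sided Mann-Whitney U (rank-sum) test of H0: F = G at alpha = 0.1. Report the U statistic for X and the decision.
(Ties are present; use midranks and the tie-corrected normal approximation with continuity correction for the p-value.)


Step 1: Combine and sort all 16 observations; assign midranks.
sorted (value, group): (8,X), (9,X), (10,Y), (12,Y), (13,Y), (16,Y), (17,Y), (18,X), (19,X), (21,X), (24,X), (25,X), (28,Y), (29,X), (29,Y), (30,Y)
ranks: 8->1, 9->2, 10->3, 12->4, 13->5, 16->6, 17->7, 18->8, 19->9, 21->10, 24->11, 25->12, 28->13, 29->14.5, 29->14.5, 30->16
Step 2: Rank sum for X: R1 = 1 + 2 + 8 + 9 + 10 + 11 + 12 + 14.5 = 67.5.
Step 3: U_X = R1 - n1(n1+1)/2 = 67.5 - 8*9/2 = 67.5 - 36 = 31.5.
       U_Y = n1*n2 - U_X = 64 - 31.5 = 32.5.
Step 4: Ties are present, so use the tie-corrected normal approximation (with continuity correction) for the p-value.
Step 5: p-value = 1.000000; compare to alpha = 0.1. fail to reject H0.

U_X = 31.5, p = 1.000000, fail to reject H0 at alpha = 0.1.


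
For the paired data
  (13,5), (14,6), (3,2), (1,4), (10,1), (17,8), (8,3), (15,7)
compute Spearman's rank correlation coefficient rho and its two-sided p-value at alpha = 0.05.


Step 1: Rank x and y separately (midranks; no ties here).
rank(x): 13->5, 14->6, 3->2, 1->1, 10->4, 17->8, 8->3, 15->7
rank(y): 5->5, 6->6, 2->2, 4->4, 1->1, 8->8, 3->3, 7->7
Step 2: d_i = R_x(i) - R_y(i); compute d_i^2.
  (5-5)^2=0, (6-6)^2=0, (2-2)^2=0, (1-4)^2=9, (4-1)^2=9, (8-8)^2=0, (3-3)^2=0, (7-7)^2=0
sum(d^2) = 18.
Step 3: rho = 1 - 6*18 / (8*(8^2 - 1)) = 1 - 108/504 = 0.785714.
Step 4: Under H0, t = rho * sqrt((n-2)/(1-rho^2)) = 3.1113 ~ t(6).
Step 5: Two-sided p-value from the t-distribution with 6 df = 0.020815.
Step 6: alpha = 0.05. reject H0.

rho = 0.7857, p = 0.020815, reject H0 at alpha = 0.05.


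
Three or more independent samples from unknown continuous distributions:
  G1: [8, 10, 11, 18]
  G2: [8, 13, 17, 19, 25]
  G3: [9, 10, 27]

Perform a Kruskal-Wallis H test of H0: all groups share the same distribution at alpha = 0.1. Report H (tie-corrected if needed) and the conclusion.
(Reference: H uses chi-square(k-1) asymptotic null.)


Step 1: Combine all N = 12 observations and assign midranks.
sorted (value, group, rank): (8,G1,1.5), (8,G2,1.5), (9,G3,3), (10,G1,4.5), (10,G3,4.5), (11,G1,6), (13,G2,7), (17,G2,8), (18,G1,9), (19,G2,10), (25,G2,11), (27,G3,12)
Step 2: Sum ranks within each group.
R_1 = 21 (n_1 = 4)
R_2 = 37.5 (n_2 = 5)
R_3 = 19.5 (n_3 = 3)
Step 3: H = 12/(N(N+1)) * sum(R_i^2/n_i) - 3(N+1)
     = 12/(12*13) * (21^2/4 + 37.5^2/5 + 19.5^2/3) - 3*13
     = 0.076923 * 518.25 - 39
     = 0.865385.
Step 4: Ties present; correction factor C = 1 - 12/(12^3 - 12) = 0.993007. Corrected H = 0.865385 / 0.993007 = 0.871479.
Step 5: Under H0, H ~ chi^2(2); p-value = 0.646786.
Step 6: alpha = 0.1. fail to reject H0.

H = 0.8715, df = 2, p = 0.646786, fail to reject H0.


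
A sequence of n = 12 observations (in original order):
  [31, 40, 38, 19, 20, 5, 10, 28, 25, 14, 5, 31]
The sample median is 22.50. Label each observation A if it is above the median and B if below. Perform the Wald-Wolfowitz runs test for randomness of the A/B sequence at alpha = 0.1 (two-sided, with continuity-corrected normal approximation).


Step 1: Compute median = 22.50; label A = above, B = below.
Labels in order: AAABBBBAABBA  (n_A = 6, n_B = 6)
Step 2: Count runs R = 5.
Step 3: Under H0 (random ordering), E[R] = 2*n_A*n_B/(n_A+n_B) + 1 = 2*6*6/12 + 1 = 7.0000.
        Var[R] = 2*n_A*n_B*(2*n_A*n_B - n_A - n_B) / ((n_A+n_B)^2 * (n_A+n_B-1)) = 4320/1584 = 2.7273.
        SD[R] = 1.6514.
Step 4: Continuity-corrected z = (R + 0.5 - E[R]) / SD[R] = (5 + 0.5 - 7.0000) / 1.6514 = -0.9083.
Step 5: Two-sided p-value via normal approximation = 2*(1 - Phi(|z|)) = 0.363722.
Step 6: alpha = 0.1. fail to reject H0.

R = 5, z = -0.9083, p = 0.363722, fail to reject H0.


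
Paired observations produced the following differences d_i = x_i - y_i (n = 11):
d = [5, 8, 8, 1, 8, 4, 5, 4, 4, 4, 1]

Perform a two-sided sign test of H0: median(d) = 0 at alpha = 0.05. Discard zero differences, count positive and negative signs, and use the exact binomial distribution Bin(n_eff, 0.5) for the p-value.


Step 1: Discard zero differences. Original n = 11; n_eff = number of nonzero differences = 11.
Nonzero differences (with sign): +5, +8, +8, +1, +8, +4, +5, +4, +4, +4, +1
Step 2: Count signs: positive = 11, negative = 0.
Step 3: Under H0: P(positive) = 0.5, so the number of positives S ~ Bin(11, 0.5).
Step 4: Two-sided exact p-value = sum of Bin(11,0.5) probabilities at or below the observed probability = 0.000977.
Step 5: alpha = 0.05. reject H0.

n_eff = 11, pos = 11, neg = 0, p = 0.000977, reject H0.


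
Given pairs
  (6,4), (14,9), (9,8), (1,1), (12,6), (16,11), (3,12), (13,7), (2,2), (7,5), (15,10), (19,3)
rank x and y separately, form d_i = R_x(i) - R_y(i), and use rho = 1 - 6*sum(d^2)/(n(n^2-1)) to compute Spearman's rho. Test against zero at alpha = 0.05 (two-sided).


Step 1: Rank x and y separately (midranks; no ties here).
rank(x): 6->4, 14->9, 9->6, 1->1, 12->7, 16->11, 3->3, 13->8, 2->2, 7->5, 15->10, 19->12
rank(y): 4->4, 9->9, 8->8, 1->1, 6->6, 11->11, 12->12, 7->7, 2->2, 5->5, 10->10, 3->3
Step 2: d_i = R_x(i) - R_y(i); compute d_i^2.
  (4-4)^2=0, (9-9)^2=0, (6-8)^2=4, (1-1)^2=0, (7-6)^2=1, (11-11)^2=0, (3-12)^2=81, (8-7)^2=1, (2-2)^2=0, (5-5)^2=0, (10-10)^2=0, (12-3)^2=81
sum(d^2) = 168.
Step 3: rho = 1 - 6*168 / (12*(12^2 - 1)) = 1 - 1008/1716 = 0.412587.
Step 4: Under H0, t = rho * sqrt((n-2)/(1-rho^2)) = 1.4323 ~ t(10).
Step 5: Two-sided p-value from the t-distribution with 10 df = 0.182564.
Step 6: alpha = 0.05. fail to reject H0.

rho = 0.4126, p = 0.182564, fail to reject H0 at alpha = 0.05.


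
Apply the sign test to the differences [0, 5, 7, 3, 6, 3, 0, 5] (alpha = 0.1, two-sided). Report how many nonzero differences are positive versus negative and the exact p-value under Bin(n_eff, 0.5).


Step 1: Discard zero differences. Original n = 8; n_eff = number of nonzero differences = 6.
Nonzero differences (with sign): +5, +7, +3, +6, +3, +5
Step 2: Count signs: positive = 6, negative = 0.
Step 3: Under H0: P(positive) = 0.5, so the number of positives S ~ Bin(6, 0.5).
Step 4: Two-sided exact p-value = sum of Bin(6,0.5) probabilities at or below the observed probability = 0.031250.
Step 5: alpha = 0.1. reject H0.

n_eff = 6, pos = 6, neg = 0, p = 0.031250, reject H0.


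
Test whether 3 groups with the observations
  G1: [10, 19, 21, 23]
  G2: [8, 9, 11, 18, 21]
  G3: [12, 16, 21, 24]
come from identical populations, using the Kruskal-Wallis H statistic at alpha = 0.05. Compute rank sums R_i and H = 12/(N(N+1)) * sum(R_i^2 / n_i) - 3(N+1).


Step 1: Combine all N = 13 observations and assign midranks.
sorted (value, group, rank): (8,G2,1), (9,G2,2), (10,G1,3), (11,G2,4), (12,G3,5), (16,G3,6), (18,G2,7), (19,G1,8), (21,G1,10), (21,G2,10), (21,G3,10), (23,G1,12), (24,G3,13)
Step 2: Sum ranks within each group.
R_1 = 33 (n_1 = 4)
R_2 = 24 (n_2 = 5)
R_3 = 34 (n_3 = 4)
Step 3: H = 12/(N(N+1)) * sum(R_i^2/n_i) - 3(N+1)
     = 12/(13*14) * (33^2/4 + 24^2/5 + 34^2/4) - 3*14
     = 0.065934 * 676.45 - 42
     = 2.601099.
Step 4: Ties present; correction factor C = 1 - 24/(13^3 - 13) = 0.989011. Corrected H = 2.601099 / 0.989011 = 2.630000.
Step 5: Under H0, H ~ chi^2(2); p-value = 0.268474.
Step 6: alpha = 0.05. fail to reject H0.

H = 2.6300, df = 2, p = 0.268474, fail to reject H0.


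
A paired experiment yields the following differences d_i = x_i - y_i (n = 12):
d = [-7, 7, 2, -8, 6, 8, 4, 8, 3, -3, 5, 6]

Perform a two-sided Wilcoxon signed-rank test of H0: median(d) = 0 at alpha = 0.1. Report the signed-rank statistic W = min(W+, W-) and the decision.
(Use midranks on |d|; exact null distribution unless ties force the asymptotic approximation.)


Step 1: Drop any zero differences (none here) and take |d_i|.
|d| = [7, 7, 2, 8, 6, 8, 4, 8, 3, 3, 5, 6]
Step 2: Midrank |d_i| (ties get averaged ranks).
ranks: |7|->8.5, |7|->8.5, |2|->1, |8|->11, |6|->6.5, |8|->11, |4|->4, |8|->11, |3|->2.5, |3|->2.5, |5|->5, |6|->6.5
Step 3: Attach original signs; sum ranks with positive sign and with negative sign.
W+ = 8.5 + 1 + 6.5 + 11 + 4 + 11 + 2.5 + 5 + 6.5 = 56
W- = 8.5 + 11 + 2.5 = 22
(Check: W+ + W- = 78 should equal n(n+1)/2 = 78.)
Step 4: Test statistic W = min(W+, W-) = 22.
Step 5: Ties in |d|, so use the tie-corrected normal approximation.
        E[W] = n(n+1)/4 = 12*13/4 = 39.
        Tie groups: |d|=3 (t=2), |d|=6 (t=2), |d|=7 (t=2), |d|=8 (t=3); sum(t^3 - t) = 42.
        Var[W] = n(n+1)(2n+1)/24 - sum(t^3-t)/48 = 3900/24 - 42/48 = 161.625.
        z = (W - E[W]) / sqrt(Var[W]) = (22 - 39) / 12.7132 = -1.3372.
        Two-sided p = 2*Phi(z) = 0.181159.
Step 6: alpha = 0.1. fail to reject H0.

W+ = 56, W- = 22, W = min = 22, p = 0.181159, fail to reject H0.


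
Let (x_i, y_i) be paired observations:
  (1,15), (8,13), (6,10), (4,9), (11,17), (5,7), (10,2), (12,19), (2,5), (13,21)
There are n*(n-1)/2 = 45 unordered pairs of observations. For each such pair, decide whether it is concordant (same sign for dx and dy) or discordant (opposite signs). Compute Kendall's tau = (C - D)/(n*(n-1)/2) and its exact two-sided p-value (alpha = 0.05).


Step 1: Enumerate the 45 unordered pairs (i,j) with i<j and classify each by sign(x_j-x_i) * sign(y_j-y_i).
  (1,2):dx=+7,dy=-2->D; (1,3):dx=+5,dy=-5->D; (1,4):dx=+3,dy=-6->D; (1,5):dx=+10,dy=+2->C
  (1,6):dx=+4,dy=-8->D; (1,7):dx=+9,dy=-13->D; (1,8):dx=+11,dy=+4->C; (1,9):dx=+1,dy=-10->D
  (1,10):dx=+12,dy=+6->C; (2,3):dx=-2,dy=-3->C; (2,4):dx=-4,dy=-4->C; (2,5):dx=+3,dy=+4->C
  (2,6):dx=-3,dy=-6->C; (2,7):dx=+2,dy=-11->D; (2,8):dx=+4,dy=+6->C; (2,9):dx=-6,dy=-8->C
  (2,10):dx=+5,dy=+8->C; (3,4):dx=-2,dy=-1->C; (3,5):dx=+5,dy=+7->C; (3,6):dx=-1,dy=-3->C
  (3,7):dx=+4,dy=-8->D; (3,8):dx=+6,dy=+9->C; (3,9):dx=-4,dy=-5->C; (3,10):dx=+7,dy=+11->C
  (4,5):dx=+7,dy=+8->C; (4,6):dx=+1,dy=-2->D; (4,7):dx=+6,dy=-7->D; (4,8):dx=+8,dy=+10->C
  (4,9):dx=-2,dy=-4->C; (4,10):dx=+9,dy=+12->C; (5,6):dx=-6,dy=-10->C; (5,7):dx=-1,dy=-15->C
  (5,8):dx=+1,dy=+2->C; (5,9):dx=-9,dy=-12->C; (5,10):dx=+2,dy=+4->C; (6,7):dx=+5,dy=-5->D
  (6,8):dx=+7,dy=+12->C; (6,9):dx=-3,dy=-2->C; (6,10):dx=+8,dy=+14->C; (7,8):dx=+2,dy=+17->C
  (7,9):dx=-8,dy=+3->D; (7,10):dx=+3,dy=+19->C; (8,9):dx=-10,dy=-14->C; (8,10):dx=+1,dy=+2->C
  (9,10):dx=+11,dy=+16->C
Step 2: C = 33, D = 12, total pairs = 45.
Step 3: tau = (C - D)/(n(n-1)/2) = (33 - 12)/45 = 0.466667.
Step 4: Exact two-sided p-value (enumerate n! = 3628800 permutations of y under H0): p = 0.072550.
Step 5: alpha = 0.05. fail to reject H0.

tau_b = 0.4667 (C=33, D=12), p = 0.072550, fail to reject H0.


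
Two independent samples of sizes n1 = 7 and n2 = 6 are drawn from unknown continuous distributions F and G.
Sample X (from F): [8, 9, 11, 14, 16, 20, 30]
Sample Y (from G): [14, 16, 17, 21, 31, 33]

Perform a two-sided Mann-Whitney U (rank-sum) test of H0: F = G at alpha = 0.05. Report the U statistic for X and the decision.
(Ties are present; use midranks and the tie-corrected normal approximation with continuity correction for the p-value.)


Step 1: Combine and sort all 13 observations; assign midranks.
sorted (value, group): (8,X), (9,X), (11,X), (14,X), (14,Y), (16,X), (16,Y), (17,Y), (20,X), (21,Y), (30,X), (31,Y), (33,Y)
ranks: 8->1, 9->2, 11->3, 14->4.5, 14->4.5, 16->6.5, 16->6.5, 17->8, 20->9, 21->10, 30->11, 31->12, 33->13
Step 2: Rank sum for X: R1 = 1 + 2 + 3 + 4.5 + 6.5 + 9 + 11 = 37.
Step 3: U_X = R1 - n1(n1+1)/2 = 37 - 7*8/2 = 37 - 28 = 9.
       U_Y = n1*n2 - U_X = 42 - 9 = 33.
Step 4: Ties are present, so use the tie-corrected normal approximation (with continuity correction) for the p-value.
Step 5: p-value = 0.099478; compare to alpha = 0.05. fail to reject H0.

U_X = 9, p = 0.099478, fail to reject H0 at alpha = 0.05.
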